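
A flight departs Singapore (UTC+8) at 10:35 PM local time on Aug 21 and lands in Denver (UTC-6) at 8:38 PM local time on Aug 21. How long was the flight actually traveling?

12 hours 3 minutes

Denver is 14:00 behind Singapore.
Clock-face elapsed time (ignoring zones) is −1 hour 57 minutes.
Actual elapsed = −1 hour 57 minutes + 14:00 = 12 hours 3 minutes.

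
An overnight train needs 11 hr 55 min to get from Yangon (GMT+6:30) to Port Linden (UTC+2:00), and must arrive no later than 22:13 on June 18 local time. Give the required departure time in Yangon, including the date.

Target arrival in UTC: 22:13 − 2:00 = 20:13 on Jun 18.
Subtract 11 hours 55 minutes → departure 08:18 UTC on Jun 18.
Yangon is UTC+6:30: 08:18 + 6:30 = 14:48 on Jun 18.

14:48 on June 18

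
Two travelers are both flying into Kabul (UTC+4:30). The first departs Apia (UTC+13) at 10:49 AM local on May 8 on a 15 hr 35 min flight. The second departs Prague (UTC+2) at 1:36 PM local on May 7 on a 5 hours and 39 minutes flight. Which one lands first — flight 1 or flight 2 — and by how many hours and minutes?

the second, by 20 hours 9 minutes

Flight 1 in UTC: 10:49 AM − 13:00 = 9:49 PM on May 7.
+15 hours 35 minutes → arrive 1:24 PM UTC on May 8.
Flight 2 in UTC: 1:36 PM − 2:00 = 11:36 AM on May 7.
+5 hours and 39 minutes → arrive 5:15 PM UTC on May 7.
Flight 2 lands earlier by 20 hours 9 minutes.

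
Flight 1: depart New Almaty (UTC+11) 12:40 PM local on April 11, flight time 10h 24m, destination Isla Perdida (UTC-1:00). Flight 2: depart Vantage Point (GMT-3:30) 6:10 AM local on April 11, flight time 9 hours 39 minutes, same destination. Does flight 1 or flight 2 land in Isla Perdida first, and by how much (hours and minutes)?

Flight 1 in UTC: 12:40 PM − 11:00 = 1:40 AM on Apr 11.
+10 hours and 24 minutes → arrive 12:04 PM UTC on Apr 11.
Flight 2 in UTC: 6:10 AM + 3:30 = 9:40 AM on Apr 11.
+9 hours 39 minutes → arrive 7:19 PM UTC on Apr 11.
Flight 1 lands earlier by 7 hours 15 minutes.

the first, by 7 hours 15 minutes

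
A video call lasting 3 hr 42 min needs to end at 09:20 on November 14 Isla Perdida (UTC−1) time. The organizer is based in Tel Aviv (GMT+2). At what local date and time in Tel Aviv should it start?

08:38 on Nov 14

Target end time in UTC: 09:20 + 1:00 = 10:20 on Nov 14.
Subtract 3 hours 42 minutes → start 06:38 UTC on Nov 14.
Tel Aviv is UTC+2:00: 06:38 + 2:00 = 08:38 on Nov 14.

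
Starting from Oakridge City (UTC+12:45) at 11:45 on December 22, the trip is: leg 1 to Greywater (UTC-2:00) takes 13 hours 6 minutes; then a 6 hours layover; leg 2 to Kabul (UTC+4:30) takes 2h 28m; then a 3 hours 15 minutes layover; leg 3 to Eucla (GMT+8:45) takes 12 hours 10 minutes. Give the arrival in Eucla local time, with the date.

20:44 on Dec 23

Convert departure to UTC: 11:45 − 12:45 = 23:00 UTC on Dec 21.
Add 13 hours and 6 minutes leg 1 → 12:06 UTC (Dec 22).
Add 6 hours layover in Greywater → 18:06 UTC.
Add 2 hours and 28 minutes leg 2 → 20:34 UTC.
Add 3 hours and 15 minutes layover in Kabul → 23:49 UTC.
Add 12 hours 10 minutes leg 3 → 11:59 UTC (Dec 23).
Eucla is UTC+8:45, so local arrival = 11:59 + 8:45 = 20:44 on Dec 23.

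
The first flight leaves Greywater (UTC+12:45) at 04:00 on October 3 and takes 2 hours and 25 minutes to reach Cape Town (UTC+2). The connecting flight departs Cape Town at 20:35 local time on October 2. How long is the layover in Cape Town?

Convert departure to UTC: 04:00 − 12:45 = 15:15 UTC on Oct 2.
Add 2 hours 25 minutes flight time → 17:40 UTC.
Cape Town is UTC+2:00, so local arrival = 17:40 + 2:00 = 19:40 on Oct 2.
Layover = 20:35 − 19:40 = 55 minutes.

55 minutes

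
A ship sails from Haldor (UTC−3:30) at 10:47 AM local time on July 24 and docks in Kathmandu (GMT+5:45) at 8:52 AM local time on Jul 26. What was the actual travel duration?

Departure in UTC: 10:47 AM + 3:30 = 2:17 PM on Jul 24.
Arrival in UTC: 8:52 AM − 5:45 = 3:07 AM on Jul 26.
Elapsed = 3:07 AM − 2:17 PM (+2 days) = 36 hours 50 minutes.

36 hours 50 minutes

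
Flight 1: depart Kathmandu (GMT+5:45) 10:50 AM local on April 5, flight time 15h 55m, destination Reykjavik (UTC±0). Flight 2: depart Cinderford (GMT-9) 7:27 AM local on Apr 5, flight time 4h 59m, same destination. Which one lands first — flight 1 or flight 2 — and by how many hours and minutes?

the first, by 26 minutes

Flight 1 in UTC: 10:50 AM − 5:45 = 5:05 AM on Apr 5.
+15 hours and 55 minutes → arrive 9:00 PM UTC on Apr 5.
Flight 2 in UTC: 7:27 AM + 9:00 = 4:27 PM on Apr 5.
+4 hours and 59 minutes → arrive 9:26 PM UTC on Apr 5.
Flight 1 lands earlier by 26 minutes.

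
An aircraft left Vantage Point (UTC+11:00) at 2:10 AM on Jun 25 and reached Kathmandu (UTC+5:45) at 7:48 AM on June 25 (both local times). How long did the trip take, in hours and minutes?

10 hours 53 minutes

Departure in UTC: 2:10 AM − 11:00 = 3:10 PM on Jun 24.
Arrival in UTC: 7:48 AM − 5:45 = 2:03 AM on Jun 25.
Elapsed = 2:03 AM − 3:10 PM (+1 day) = 10 hours 53 minutes.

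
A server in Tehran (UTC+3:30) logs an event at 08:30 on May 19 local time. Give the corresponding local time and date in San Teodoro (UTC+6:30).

11:30 on May 19

In UTC: 08:30 − 3:30 = 05:00 on May 19.
San Teodoro is UTC+6:30: 05:00 + 6:30 = 11:30 on May 19.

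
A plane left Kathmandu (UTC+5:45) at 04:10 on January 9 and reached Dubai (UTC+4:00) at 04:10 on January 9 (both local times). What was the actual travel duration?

1 hour 45 minutes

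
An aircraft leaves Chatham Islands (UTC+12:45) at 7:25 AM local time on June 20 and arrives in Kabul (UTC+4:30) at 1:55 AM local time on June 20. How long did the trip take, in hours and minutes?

Departure in UTC: 7:25 AM − 12:45 = 6:40 PM on Jun 19.
Arrival in UTC: 1:55 AM − 4:30 = 9:25 PM on Jun 19.
Elapsed = 9:25 PM − 6:40 PM = 2 hours 45 minutes.

2 hours 45 minutes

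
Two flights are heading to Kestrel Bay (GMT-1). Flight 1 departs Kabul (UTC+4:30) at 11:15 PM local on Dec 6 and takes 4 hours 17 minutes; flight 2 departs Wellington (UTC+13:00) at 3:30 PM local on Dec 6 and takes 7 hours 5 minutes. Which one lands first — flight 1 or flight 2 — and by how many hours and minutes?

Flight 1 in UTC: 11:15 PM − 4:30 = 6:45 PM on Dec 6.
+4 hours 17 minutes → arrive 11:02 PM UTC on Dec 6.
Flight 2 in UTC: 3:30 PM − 13:00 = 2:30 AM on Dec 6.
+7 hours 5 minutes → arrive 9:35 AM UTC on Dec 6.
Flight 2 lands earlier by 13 hours 27 minutes.

the second, by 13 hours 27 minutes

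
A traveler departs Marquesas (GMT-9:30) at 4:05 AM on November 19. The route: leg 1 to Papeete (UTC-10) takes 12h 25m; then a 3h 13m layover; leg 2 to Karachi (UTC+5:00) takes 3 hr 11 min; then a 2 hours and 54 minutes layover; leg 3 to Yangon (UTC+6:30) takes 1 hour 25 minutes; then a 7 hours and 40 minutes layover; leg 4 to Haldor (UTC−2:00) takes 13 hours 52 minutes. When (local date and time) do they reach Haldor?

8:15 AM on November 21

Convert departure to UTC: 4:05 AM + 9:30 = 1:35 PM UTC on Nov 19.
Add 12 hours and 25 minutes leg 1 → 2:00 AM UTC (Nov 20).
Add 3 hours and 13 minutes layover in Papeete → 5:13 AM UTC.
Add 3 hours and 11 minutes leg 2 → 8:24 AM UTC.
Add 2 hours 54 minutes layover in Karachi → 11:18 AM UTC.
Add 1 hour 25 minutes leg 3 → 12:43 PM UTC.
Add 7 hours and 40 minutes layover in Yangon → 8:23 PM UTC.
Add 13 hours and 52 minutes leg 4 → 10:15 AM UTC (Nov 21).
Haldor is UTC−2:00, so local arrival = 10:15 AM − 2:00 = 8:15 AM on Nov 21.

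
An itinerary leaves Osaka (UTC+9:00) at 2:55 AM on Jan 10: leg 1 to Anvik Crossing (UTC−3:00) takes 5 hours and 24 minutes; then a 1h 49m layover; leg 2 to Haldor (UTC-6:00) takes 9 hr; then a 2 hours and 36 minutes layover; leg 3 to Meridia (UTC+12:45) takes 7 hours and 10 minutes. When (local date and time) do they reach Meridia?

8:39 AM on January 11

Convert departure to UTC: 2:55 AM − 9:00 = 5:55 PM UTC on Jan 9.
Add 5 hours and 24 minutes leg 1 → 11:19 PM UTC.
Add 1 hour 49 minutes layover in Anvik Crossing → 1:08 AM UTC (Jan 10).
Add 9 hours leg 2 → 10:08 AM UTC.
Add 2 hours 36 minutes layover in Haldor → 12:44 PM UTC.
Add 7 hours and 10 minutes leg 3 → 7:54 PM UTC.
Meridia is UTC+12:45, so local arrival = 7:54 PM + 12:45 = 8:39 AM on Jan 11.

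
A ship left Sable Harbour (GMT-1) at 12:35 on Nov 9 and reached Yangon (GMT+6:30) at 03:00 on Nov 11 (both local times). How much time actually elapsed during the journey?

Yangon is 7:30 ahead of Sable Harbour.
Clock-face elapsed time (ignoring zones) is 38 hours 25 minutes.
Actual elapsed = 38 hours 25 minutes − 7:30 = 30 hours 55 minutes.

30 hours 55 minutes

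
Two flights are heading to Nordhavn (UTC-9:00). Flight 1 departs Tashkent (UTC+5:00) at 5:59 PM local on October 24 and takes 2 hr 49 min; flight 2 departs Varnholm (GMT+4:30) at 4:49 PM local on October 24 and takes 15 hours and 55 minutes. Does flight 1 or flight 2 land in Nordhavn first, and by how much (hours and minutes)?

Flight 1 in UTC: 5:59 PM − 5:00 = 12:59 PM on Oct 24.
+2 hours 49 minutes → arrive 3:48 PM UTC on Oct 24.
Flight 2 in UTC: 4:49 PM − 4:30 = 12:19 PM on Oct 24.
+15 hours 55 minutes → arrive 4:14 AM UTC on Oct 25.
Flight 1 lands earlier by 12 hours 26 minutes.

the first, by 12 hours 26 minutes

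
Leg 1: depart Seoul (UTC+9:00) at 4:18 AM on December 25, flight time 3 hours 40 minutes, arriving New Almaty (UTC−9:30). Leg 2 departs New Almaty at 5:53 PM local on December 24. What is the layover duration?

4 hours 25 minutes

Convert departure to UTC: 4:18 AM − 9:00 = 7:18 PM UTC on Dec 24.
Add 3 hours 40 minutes flight time → 10:58 PM UTC.
New Almaty is UTC−9:30, so local arrival = 10:58 PM − 9:30 = 1:28 PM on Dec 24.
Layover = 5:53 PM − 1:28 PM = 4 hours 25 minutes.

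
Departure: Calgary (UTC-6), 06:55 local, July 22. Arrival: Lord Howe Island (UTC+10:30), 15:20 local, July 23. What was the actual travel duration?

15 hours 55 minutes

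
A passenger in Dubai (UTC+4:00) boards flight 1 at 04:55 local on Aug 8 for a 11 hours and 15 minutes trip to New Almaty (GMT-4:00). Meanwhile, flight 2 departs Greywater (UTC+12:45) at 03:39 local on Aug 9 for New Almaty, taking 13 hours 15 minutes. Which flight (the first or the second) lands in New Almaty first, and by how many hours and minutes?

Flight 1 in UTC: 04:55 − 4:00 = 00:55 on Aug 8.
+11 hours 15 minutes → arrive 12:10 UTC on Aug 8.
Flight 2 in UTC: 03:39 − 12:45 = 14:54 on Aug 8.
+13 hours 15 minutes → arrive 04:09 UTC on Aug 9.
Flight 1 lands earlier by 15 hours 59 minutes.

the first, by 15 hours 59 minutes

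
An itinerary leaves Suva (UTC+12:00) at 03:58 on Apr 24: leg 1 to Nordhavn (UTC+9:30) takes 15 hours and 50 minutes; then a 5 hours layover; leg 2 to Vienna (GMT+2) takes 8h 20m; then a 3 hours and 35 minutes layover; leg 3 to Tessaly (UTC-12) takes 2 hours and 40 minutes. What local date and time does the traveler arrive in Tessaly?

Convert departure to UTC: 03:58 − 12:00 = 15:58 UTC on Apr 23.
Add 15 hours and 50 minutes leg 1 → 07:48 UTC (Apr 24).
Add 5 hours layover in Nordhavn → 12:48 UTC.
Add 8 hours 20 minutes leg 2 → 21:08 UTC.
Add 3 hours and 35 minutes layover in Vienna → 00:43 UTC (Apr 25).
Add 2 hours 40 minutes leg 3 → 03:23 UTC.
Tessaly is UTC−12:00, so local arrival = 03:23 − 12:00 = 15:23 on Apr 24.

15:23 on April 24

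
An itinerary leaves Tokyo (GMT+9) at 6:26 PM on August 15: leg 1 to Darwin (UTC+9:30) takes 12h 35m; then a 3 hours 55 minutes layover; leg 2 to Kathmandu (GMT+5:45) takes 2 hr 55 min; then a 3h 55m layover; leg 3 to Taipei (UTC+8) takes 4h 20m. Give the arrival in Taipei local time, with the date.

Convert departure to UTC: 6:26 PM − 9:00 = 9:26 AM UTC on Aug 15.
Add 12 hours and 35 minutes leg 1 → 10:01 PM UTC.
Add 3 hours and 55 minutes layover in Darwin → 1:56 AM UTC (Aug 16).
Add 2 hours and 55 minutes leg 2 → 4:51 AM UTC.
Add 3 hours 55 minutes layover in Kathmandu → 8:46 AM UTC.
Add 4 hours and 20 minutes leg 3 → 1:06 PM UTC.
Taipei is UTC+8:00, so local arrival = 1:06 PM + 8:00 = 9:06 PM on Aug 16.

9:06 PM on August 16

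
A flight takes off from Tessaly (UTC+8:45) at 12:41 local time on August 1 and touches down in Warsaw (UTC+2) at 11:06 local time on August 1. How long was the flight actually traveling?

Warsaw is 6:45 behind Tessaly.
Clock-face elapsed time (ignoring zones) is −1 hour 35 minutes.
Actual elapsed = −1 hour 35 minutes + 6:45 = 5 hours 10 minutes.

5 hours 10 minutes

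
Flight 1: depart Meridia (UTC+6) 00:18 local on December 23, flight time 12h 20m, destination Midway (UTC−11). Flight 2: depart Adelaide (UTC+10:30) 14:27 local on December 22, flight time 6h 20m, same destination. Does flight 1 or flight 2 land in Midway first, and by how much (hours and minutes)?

the second, by 20 hours 21 minutes

Flight 1 in UTC: 00:18 − 6:00 = 18:18 on Dec 22.
+12 hours 20 minutes → arrive 06:38 UTC on Dec 23.
Flight 2 in UTC: 14:27 − 10:30 = 03:57 on Dec 22.
+6 hours and 20 minutes → arrive 10:17 UTC on Dec 22.
Flight 2 lands earlier by 20 hours 21 minutes.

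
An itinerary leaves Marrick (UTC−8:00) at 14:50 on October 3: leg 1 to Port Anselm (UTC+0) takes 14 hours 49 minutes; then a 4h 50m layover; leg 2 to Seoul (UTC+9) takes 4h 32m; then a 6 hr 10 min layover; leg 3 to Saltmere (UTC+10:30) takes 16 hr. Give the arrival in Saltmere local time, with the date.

Convert departure to UTC: 14:50 + 8:00 = 22:50 UTC on Oct 3.
Add 14 hours 49 minutes leg 1 → 13:39 UTC (Oct 4).
Add 4 hours 50 minutes layover in Port Anselm → 18:29 UTC.
Add 4 hours 32 minutes leg 2 → 23:01 UTC.
Add 6 hours and 10 minutes layover in Seoul → 05:11 UTC (Oct 5).
Add 16 hours leg 3 → 21:11 UTC.
Saltmere is UTC+10:30, so local arrival = 21:11 + 10:30 = 07:41 on Oct 6.

07:41 on October 6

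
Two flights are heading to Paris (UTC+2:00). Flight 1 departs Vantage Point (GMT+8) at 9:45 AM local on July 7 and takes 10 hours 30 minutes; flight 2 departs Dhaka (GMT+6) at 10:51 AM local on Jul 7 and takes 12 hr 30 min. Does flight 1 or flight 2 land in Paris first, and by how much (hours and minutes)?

Flight 1 in UTC: 9:45 AM − 8:00 = 1:45 AM on Jul 7.
+10 hours and 30 minutes → arrive 12:15 PM UTC on Jul 7.
Flight 2 in UTC: 10:51 AM − 6:00 = 4:51 AM on Jul 7.
+12 hours and 30 minutes → arrive 5:21 PM UTC on Jul 7.
Flight 1 lands earlier by 5 hours 6 minutes.

the first, by 5 hours 6 minutes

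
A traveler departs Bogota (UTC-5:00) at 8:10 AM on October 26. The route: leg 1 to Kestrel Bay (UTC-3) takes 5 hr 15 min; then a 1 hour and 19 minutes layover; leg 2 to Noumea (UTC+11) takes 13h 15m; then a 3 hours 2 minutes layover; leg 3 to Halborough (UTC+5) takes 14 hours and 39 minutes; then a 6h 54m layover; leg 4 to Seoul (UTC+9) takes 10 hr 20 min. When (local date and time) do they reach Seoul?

Convert departure to UTC: 8:10 AM + 5:00 = 1:10 PM UTC on Oct 26.
Add 5 hours and 15 minutes leg 1 → 6:25 PM UTC.
Add 1 hour 19 minutes layover in Kestrel Bay → 7:44 PM UTC.
Add 13 hours and 15 minutes leg 2 → 8:59 AM UTC (Oct 27).
Add 3 hours and 2 minutes layover in Noumea → 12:01 PM UTC.
Add 14 hours 39 minutes leg 3 → 2:40 AM UTC (Oct 28).
Add 6 hours 54 minutes layover in Halborough → 9:34 AM UTC.
Add 10 hours and 20 minutes leg 4 → 7:54 PM UTC.
Seoul is UTC+9:00, so local arrival = 7:54 PM + 9:00 = 4:54 AM on Oct 29.

4:54 AM on Oct 29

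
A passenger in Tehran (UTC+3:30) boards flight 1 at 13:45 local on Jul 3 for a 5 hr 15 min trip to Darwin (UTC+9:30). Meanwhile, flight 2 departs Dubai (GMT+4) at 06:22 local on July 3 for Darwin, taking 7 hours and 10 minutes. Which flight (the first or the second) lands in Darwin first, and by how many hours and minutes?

the second, by 5 hours 58 minutes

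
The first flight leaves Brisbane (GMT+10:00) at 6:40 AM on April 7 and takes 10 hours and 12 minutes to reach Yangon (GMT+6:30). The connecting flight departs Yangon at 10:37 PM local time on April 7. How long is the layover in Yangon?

9 hours 15 minutes

Convert departure to UTC: 6:40 AM − 10:00 = 8:40 PM UTC on Apr 6.
Add 10 hours and 12 minutes flight time → 6:52 AM UTC (Apr 7).
Yangon is UTC+6:30, so local arrival = 6:52 AM + 6:30 = 1:22 PM on Apr 7.
Layover = 10:37 PM − 1:22 PM = 9 hours 15 minutes.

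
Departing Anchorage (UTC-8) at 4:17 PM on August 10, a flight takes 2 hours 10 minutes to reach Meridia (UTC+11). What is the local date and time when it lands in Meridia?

1:27 PM on August 11

Convert departure to UTC: 4:17 PM + 8:00 = 12:17 AM UTC on Aug 11.
Add 2 hours 10 minutes travel time → 2:27 AM UTC.
Meridia is UTC+11:00, so local arrival = 2:27 AM + 11:00 = 1:27 PM on Aug 11.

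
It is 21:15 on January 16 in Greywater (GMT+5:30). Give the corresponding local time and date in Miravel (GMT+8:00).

Miravel is 2:30 ahead of Greywater.
Shift by the zone difference: 21:15 + 2:30 = 23:45 on Jan 16 in Miravel.

23:45 on January 16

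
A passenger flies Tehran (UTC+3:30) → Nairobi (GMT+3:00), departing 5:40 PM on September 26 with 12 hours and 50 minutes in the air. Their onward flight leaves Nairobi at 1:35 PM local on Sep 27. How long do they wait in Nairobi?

7 hours 35 minutes

Convert departure to UTC: 5:40 PM − 3:30 = 2:10 PM UTC on Sep 26.
Add 12 hours and 50 minutes flight time → 3:00 AM UTC (Sep 27).
Nairobi is UTC+3:00, so local arrival = 3:00 AM + 3:00 = 6:00 AM on Sep 27.
Layover = 1:35 PM − 6:00 AM = 7 hours 35 minutes.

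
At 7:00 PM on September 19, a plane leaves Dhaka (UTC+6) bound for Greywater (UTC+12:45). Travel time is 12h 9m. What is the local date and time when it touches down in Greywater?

1:54 PM on Sep 20

Convert departure to UTC: 7:00 PM − 6:00 = 1:00 PM UTC on Sep 19.
Add 12 hours and 9 minutes travel time → 1:09 AM UTC (Sep 20).
Greywater is UTC+12:45, so local arrival = 1:09 AM + 12:45 = 1:54 PM on Sep 20.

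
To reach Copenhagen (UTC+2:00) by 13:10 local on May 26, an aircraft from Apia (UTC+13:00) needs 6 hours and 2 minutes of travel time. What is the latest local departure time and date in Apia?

18:08 on May 26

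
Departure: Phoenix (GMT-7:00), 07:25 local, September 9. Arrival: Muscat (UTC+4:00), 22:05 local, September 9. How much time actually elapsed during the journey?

3 hours 40 minutes

Muscat is 11:00 ahead of Phoenix.
Clock-face elapsed time (ignoring zones) is 14 hours 40 minutes.
Actual elapsed = 14 hours 40 minutes − 11:00 = 3 hours 40 minutes.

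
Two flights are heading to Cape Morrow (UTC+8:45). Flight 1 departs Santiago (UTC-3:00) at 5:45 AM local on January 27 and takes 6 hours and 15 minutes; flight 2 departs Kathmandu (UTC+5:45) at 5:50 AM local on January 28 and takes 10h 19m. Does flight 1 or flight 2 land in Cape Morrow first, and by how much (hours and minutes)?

the first, by 19 hours 24 minutes

Flight 1 in UTC: 5:45 AM + 3:00 = 8:45 AM on Jan 27.
+6 hours 15 minutes → arrive 3:00 PM UTC on Jan 27.
Flight 2 in UTC: 5:50 AM − 5:45 = 12:05 AM on Jan 28.
+10 hours and 19 minutes → arrive 10:24 AM UTC on Jan 28.
Flight 1 lands earlier by 19 hours 24 minutes.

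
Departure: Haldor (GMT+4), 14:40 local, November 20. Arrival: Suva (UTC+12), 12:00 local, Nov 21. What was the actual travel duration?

13 hours 20 minutes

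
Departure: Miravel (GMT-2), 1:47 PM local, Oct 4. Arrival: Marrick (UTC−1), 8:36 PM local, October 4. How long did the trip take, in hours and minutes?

Departure in UTC: 1:47 PM + 2:00 = 3:47 PM on Oct 4.
Arrival in UTC: 8:36 PM + 1:00 = 9:36 PM on Oct 4.
Elapsed = 9:36 PM − 3:47 PM = 5 hours 49 minutes.

5 hours 49 minutes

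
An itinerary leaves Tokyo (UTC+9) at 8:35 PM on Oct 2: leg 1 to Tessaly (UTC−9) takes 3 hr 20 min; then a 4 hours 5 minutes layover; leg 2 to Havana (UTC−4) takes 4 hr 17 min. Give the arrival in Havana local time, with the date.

7:17 PM on October 2

Convert departure to UTC: 8:35 PM − 9:00 = 11:35 AM UTC on Oct 2.
Add 3 hours 20 minutes leg 1 → 2:55 PM UTC.
Add 4 hours and 5 minutes layover in Tessaly → 7:00 PM UTC.
Add 4 hours and 17 minutes leg 2 → 11:17 PM UTC.
Havana is UTC−4:00, so local arrival = 11:17 PM − 4:00 = 7:17 PM on Oct 2.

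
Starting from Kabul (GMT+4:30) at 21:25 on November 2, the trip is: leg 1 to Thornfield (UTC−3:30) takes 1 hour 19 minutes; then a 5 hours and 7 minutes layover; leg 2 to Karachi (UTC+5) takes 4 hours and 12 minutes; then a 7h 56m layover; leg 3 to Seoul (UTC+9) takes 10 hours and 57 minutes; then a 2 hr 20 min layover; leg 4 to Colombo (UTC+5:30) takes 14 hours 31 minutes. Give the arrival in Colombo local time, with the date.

Convert departure to UTC: 21:25 − 4:30 = 16:55 UTC on Nov 2.
Add 1 hour 19 minutes leg 1 → 18:14 UTC.
Add 5 hours 7 minutes layover in Thornfield → 23:21 UTC.
Add 4 hours and 12 minutes leg 2 → 03:33 UTC (Nov 3).
Add 7 hours 56 minutes layover in Karachi → 11:29 UTC.
Add 10 hours 57 minutes leg 3 → 22:26 UTC.
Add 2 hours 20 minutes layover in Seoul → 00:46 UTC (Nov 4).
Add 14 hours and 31 minutes leg 4 → 15:17 UTC.
Colombo is UTC+5:30, so local arrival = 15:17 + 5:30 = 20:47 on Nov 4.

20:47 on November 4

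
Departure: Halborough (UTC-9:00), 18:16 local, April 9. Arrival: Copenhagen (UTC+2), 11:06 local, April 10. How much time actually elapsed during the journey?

Departure in UTC: 18:16 + 9:00 = 03:16 on Apr 10.
Arrival in UTC: 11:06 − 2:00 = 09:06 on Apr 10.
Elapsed = 09:06 − 03:16 = 5 hours 50 minutes.

5 hours 50 minutes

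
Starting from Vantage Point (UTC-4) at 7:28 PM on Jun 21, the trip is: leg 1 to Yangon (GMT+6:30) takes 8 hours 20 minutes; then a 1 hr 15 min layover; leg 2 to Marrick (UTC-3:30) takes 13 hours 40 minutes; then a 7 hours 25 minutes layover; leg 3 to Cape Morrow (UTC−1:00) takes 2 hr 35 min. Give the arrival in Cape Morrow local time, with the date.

Convert departure to UTC: 7:28 PM + 4:00 = 11:28 PM UTC on Jun 21.
Add 8 hours 20 minutes leg 1 → 7:48 AM UTC (Jun 22).
Add 1 hour and 15 minutes layover in Yangon → 9:03 AM UTC.
Add 13 hours and 40 minutes leg 2 → 10:43 PM UTC.
Add 7 hours 25 minutes layover in Marrick → 6:08 AM UTC (Jun 23).
Add 2 hours and 35 minutes leg 3 → 8:43 AM UTC.
Cape Morrow is UTC−1:00, so local arrival = 8:43 AM − 1:00 = 7:43 AM on Jun 23.

7:43 AM on June 23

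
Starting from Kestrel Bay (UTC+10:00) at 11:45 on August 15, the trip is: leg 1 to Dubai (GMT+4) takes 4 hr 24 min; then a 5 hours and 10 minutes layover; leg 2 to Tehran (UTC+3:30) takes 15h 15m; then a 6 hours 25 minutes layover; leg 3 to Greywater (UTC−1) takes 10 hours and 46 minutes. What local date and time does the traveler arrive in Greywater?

Convert departure to UTC: 11:45 − 10:00 = 01:45 UTC on Aug 15.
Add 4 hours 24 minutes leg 1 → 06:09 UTC.
Add 5 hours and 10 minutes layover in Dubai → 11:19 UTC.
Add 15 hours 15 minutes leg 2 → 02:34 UTC (Aug 16).
Add 6 hours 25 minutes layover in Tehran → 08:59 UTC.
Add 10 hours and 46 minutes leg 3 → 19:45 UTC.
Greywater is UTC−1:00, so local arrival = 19:45 − 1:00 = 18:45 on Aug 16.

18:45 on August 16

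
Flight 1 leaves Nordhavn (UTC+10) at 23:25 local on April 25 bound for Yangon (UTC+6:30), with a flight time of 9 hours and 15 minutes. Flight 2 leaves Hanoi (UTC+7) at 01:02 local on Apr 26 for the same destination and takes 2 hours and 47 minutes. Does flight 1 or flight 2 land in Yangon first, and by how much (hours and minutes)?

Flight 1 in UTC: 23:25 − 10:00 = 13:25 on Apr 25.
+9 hours 15 minutes → arrive 22:40 UTC on Apr 25.
Flight 2 in UTC: 01:02 − 7:00 = 18:02 on Apr 25.
+2 hours and 47 minutes → arrive 20:49 UTC on Apr 25.
Flight 2 lands earlier by 1 hour 51 minutes.

the second, by 1 hour 51 minutes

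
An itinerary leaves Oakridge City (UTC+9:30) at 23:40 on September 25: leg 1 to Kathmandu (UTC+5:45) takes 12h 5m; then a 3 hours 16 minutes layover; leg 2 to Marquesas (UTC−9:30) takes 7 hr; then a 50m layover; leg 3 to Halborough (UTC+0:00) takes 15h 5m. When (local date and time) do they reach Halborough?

04:26 on September 27

Convert departure to UTC: 23:40 − 9:30 = 14:10 UTC on Sep 25.
Add 12 hours and 5 minutes leg 1 → 02:15 UTC (Sep 26).
Add 3 hours 16 minutes layover in Kathmandu → 05:31 UTC.
Add 7 hours leg 2 → 12:31 UTC.
Add 50 minutes layover in Marquesas → 13:21 UTC.
Add 15 hours 5 minutes leg 3 → 04:26 UTC (Sep 27).
Halborough is UTC+0, so local arrival is the same: 04:26 on Sep 27.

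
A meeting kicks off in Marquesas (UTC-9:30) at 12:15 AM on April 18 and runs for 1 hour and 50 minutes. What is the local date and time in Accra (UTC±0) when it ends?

11:35 AM on April 18

Accra is 9:30 ahead of Marquesas.
After 1 hour and 50 minutes it is 2:05 AM in Marquesas.
Shift by the zone difference: 2:05 AM + 9:30 = 11:35 AM on Apr 18 in Accra.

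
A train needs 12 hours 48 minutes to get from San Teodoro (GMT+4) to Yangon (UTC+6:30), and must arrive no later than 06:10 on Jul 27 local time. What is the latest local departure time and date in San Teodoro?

14:52 on July 26

Target arrival in UTC: 06:10 − 6:30 = 23:40 on Jul 26.
Subtract 12 hours and 48 minutes → departure 10:52 UTC on Jul 26.
San Teodoro is UTC+4:00: 10:52 + 4:00 = 14:52 on Jul 26.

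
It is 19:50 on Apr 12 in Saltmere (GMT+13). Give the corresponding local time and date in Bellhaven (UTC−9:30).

21:20 on April 11

In UTC: 19:50 − 13:00 = 06:50 on Apr 12.
Bellhaven is UTC−9:30: 06:50 − 9:30 = 21:20 on Apr 11.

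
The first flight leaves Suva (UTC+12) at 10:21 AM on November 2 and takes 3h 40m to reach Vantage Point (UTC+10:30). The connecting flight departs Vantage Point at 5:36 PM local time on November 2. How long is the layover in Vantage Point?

Convert departure to UTC: 10:21 AM − 12:00 = 10:21 PM UTC on Nov 1.
Add 3 hours 40 minutes flight time → 2:01 AM UTC (Nov 2).
Vantage Point is UTC+10:30, so local arrival = 2:01 AM + 10:30 = 12:31 PM on Nov 2.
Layover = 5:36 PM − 12:31 PM = 5 hours 5 minutes.

5 hours 5 minutes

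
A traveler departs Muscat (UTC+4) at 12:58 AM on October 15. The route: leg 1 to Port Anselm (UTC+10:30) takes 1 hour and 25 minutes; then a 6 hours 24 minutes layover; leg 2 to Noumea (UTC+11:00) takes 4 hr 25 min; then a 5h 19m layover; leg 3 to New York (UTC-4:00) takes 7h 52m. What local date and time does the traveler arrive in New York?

Convert departure to UTC: 12:58 AM − 4:00 = 8:58 PM UTC on Oct 14.
Add 1 hour 25 minutes leg 1 → 10:23 PM UTC.
Add 6 hours 24 minutes layover in Port Anselm → 4:47 AM UTC (Oct 15).
Add 4 hours 25 minutes leg 2 → 9:12 AM UTC.
Add 5 hours and 19 minutes layover in Noumea → 2:31 PM UTC.
Add 7 hours 52 minutes leg 3 → 10:23 PM UTC.
New York is UTC−4:00, so local arrival = 10:23 PM − 4:00 = 6:23 PM on Oct 15.

6:23 PM on October 15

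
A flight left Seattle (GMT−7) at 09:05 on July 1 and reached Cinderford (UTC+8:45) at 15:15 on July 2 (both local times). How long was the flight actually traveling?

14 hours 25 minutes

Departure in UTC: 09:05 + 7:00 = 16:05 on Jul 1.
Arrival in UTC: 15:15 − 8:45 = 06:30 on Jul 2.
Elapsed = 06:30 − 16:05 (+1 day) = 14 hours 25 minutes.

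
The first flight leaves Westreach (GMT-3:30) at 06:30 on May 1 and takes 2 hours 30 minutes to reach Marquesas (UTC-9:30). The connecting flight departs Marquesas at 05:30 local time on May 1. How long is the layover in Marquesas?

Convert departure to UTC: 06:30 + 3:30 = 10:00 UTC on May 1.
Add 2 hours and 30 minutes flight time → 12:30 UTC.
Marquesas is UTC−9:30, so local arrival = 12:30 − 9:30 = 03:00 on May 1.
Layover = 05:30 − 03:00 = 2 hours 30 minutes.

2 hours 30 minutes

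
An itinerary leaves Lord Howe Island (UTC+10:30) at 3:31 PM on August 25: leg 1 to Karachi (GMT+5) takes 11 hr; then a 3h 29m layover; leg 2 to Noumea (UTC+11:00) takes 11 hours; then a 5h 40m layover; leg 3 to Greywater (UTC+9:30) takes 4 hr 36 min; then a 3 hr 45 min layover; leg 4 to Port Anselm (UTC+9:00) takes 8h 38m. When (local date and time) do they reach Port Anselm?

Convert departure to UTC: 3:31 PM − 10:30 = 5:01 AM UTC on Aug 25.
Add 11 hours leg 1 → 4:01 PM UTC.
Add 3 hours and 29 minutes layover in Karachi → 7:30 PM UTC.
Add 11 hours leg 2 → 6:30 AM UTC (Aug 26).
Add 5 hours and 40 minutes layover in Noumea → 12:10 PM UTC.
Add 4 hours 36 minutes leg 3 → 4:46 PM UTC.
Add 3 hours 45 minutes layover in Greywater → 8:31 PM UTC.
Add 8 hours and 38 minutes leg 4 → 5:09 AM UTC (Aug 27).
Port Anselm is UTC+9:00, so local arrival = 5:09 AM + 9:00 = 2:09 PM on Aug 27.

2:09 PM on August 27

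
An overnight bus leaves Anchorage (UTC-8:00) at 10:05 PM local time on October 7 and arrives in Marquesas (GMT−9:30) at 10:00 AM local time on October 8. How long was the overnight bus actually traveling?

13 hours 25 minutes

Departure in UTC: 10:05 PM + 8:00 = 6:05 AM on Oct 8.
Arrival in UTC: 10:00 AM + 9:30 = 7:30 PM on Oct 8.
Elapsed = 7:30 PM − 6:05 AM = 13 hours 25 minutes.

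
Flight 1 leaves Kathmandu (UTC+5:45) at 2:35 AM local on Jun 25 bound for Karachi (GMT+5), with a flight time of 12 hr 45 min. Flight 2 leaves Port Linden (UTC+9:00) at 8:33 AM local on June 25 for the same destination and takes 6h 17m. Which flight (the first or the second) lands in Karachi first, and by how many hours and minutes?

the second, by 3 hours 45 minutes

Flight 1 in UTC: 2:35 AM − 5:45 = 8:50 PM on Jun 24.
+12 hours 45 minutes → arrive 9:35 AM UTC on Jun 25.
Flight 2 in UTC: 8:33 AM − 9:00 = 11:33 PM on Jun 24.
+6 hours and 17 minutes → arrive 5:50 AM UTC on Jun 25.
Flight 2 lands earlier by 3 hours 45 minutes.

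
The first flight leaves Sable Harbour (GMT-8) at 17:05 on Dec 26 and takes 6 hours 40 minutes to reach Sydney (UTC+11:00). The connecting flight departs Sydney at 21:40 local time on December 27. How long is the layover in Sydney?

2 hours 55 minutes

Convert departure to UTC: 17:05 + 8:00 = 01:05 UTC on Dec 27.
Add 6 hours and 40 minutes flight time → 07:45 UTC.
Sydney is UTC+11:00, so local arrival = 07:45 + 11:00 = 18:45 on Dec 27.
Layover = 21:40 − 18:45 = 2 hours 55 minutes.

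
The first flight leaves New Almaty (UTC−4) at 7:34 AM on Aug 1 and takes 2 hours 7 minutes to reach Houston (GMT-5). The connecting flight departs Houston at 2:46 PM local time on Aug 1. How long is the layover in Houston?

6 hours 5 minutes

Convert departure to UTC: 7:34 AM + 4:00 = 11:34 AM UTC on Aug 1.
Add 2 hours 7 minutes flight time → 1:41 PM UTC.
Houston is UTC−5:00, so local arrival = 1:41 PM − 5:00 = 8:41 AM on Aug 1.
Layover = 2:46 PM − 8:41 AM = 6 hours 5 minutes.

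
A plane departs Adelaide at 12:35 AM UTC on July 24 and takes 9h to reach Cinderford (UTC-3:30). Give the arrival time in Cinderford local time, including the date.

6:05 AM on Jul 24

Departure is given in UTC: 12:35 AM on Jul 24.
Add 9 hours → 9:35 AM UTC.
Cinderford is UTC−3:30: 9:35 AM − 3:30 = 6:05 AM on Jul 24.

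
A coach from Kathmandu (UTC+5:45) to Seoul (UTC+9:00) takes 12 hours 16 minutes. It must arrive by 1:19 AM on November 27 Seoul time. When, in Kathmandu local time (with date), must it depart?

Target arrival in UTC: 1:19 AM − 9:00 = 4:19 PM on Nov 26.
Subtract 12 hours and 16 minutes → departure 4:03 AM UTC on Nov 26.
Kathmandu is UTC+5:45: 4:03 AM + 5:45 = 9:48 AM on Nov 26.

9:48 AM on November 26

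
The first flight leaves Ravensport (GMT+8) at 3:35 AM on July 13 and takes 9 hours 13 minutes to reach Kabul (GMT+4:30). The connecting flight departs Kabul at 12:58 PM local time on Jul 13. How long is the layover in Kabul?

3 hours 40 minutes

Convert departure to UTC: 3:35 AM − 8:00 = 7:35 PM UTC on Jul 12.
Add 9 hours 13 minutes flight time → 4:48 AM UTC (Jul 13).
Kabul is UTC+4:30, so local arrival = 4:48 AM + 4:30 = 9:18 AM on Jul 13.
Layover = 12:58 PM − 9:18 AM = 3 hours 40 minutes.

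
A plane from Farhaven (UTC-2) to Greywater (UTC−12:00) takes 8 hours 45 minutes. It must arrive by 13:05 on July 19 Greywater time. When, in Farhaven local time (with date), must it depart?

14:20 on July 19

Target arrival in UTC: 13:05 + 12:00 = 01:05 on Jul 20.
Subtract 8 hours 45 minutes → departure 16:20 UTC on Jul 19.
Farhaven is UTC−2:00: 16:20 − 2:00 = 14:20 on Jul 19.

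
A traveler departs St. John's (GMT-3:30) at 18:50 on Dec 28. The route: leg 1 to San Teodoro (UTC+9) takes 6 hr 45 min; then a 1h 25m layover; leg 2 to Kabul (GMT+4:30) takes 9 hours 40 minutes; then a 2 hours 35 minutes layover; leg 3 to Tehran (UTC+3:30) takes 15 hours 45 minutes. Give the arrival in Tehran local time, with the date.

14:00 on December 30

Convert departure to UTC: 18:50 + 3:30 = 22:20 UTC on Dec 28.
Add 6 hours and 45 minutes leg 1 → 05:05 UTC (Dec 29).
Add 1 hour 25 minutes layover in San Teodoro → 06:30 UTC.
Add 9 hours and 40 minutes leg 2 → 16:10 UTC.
Add 2 hours and 35 minutes layover in Kabul → 18:45 UTC.
Add 15 hours 45 minutes leg 3 → 10:30 UTC (Dec 30).
Tehran is UTC+3:30, so local arrival = 10:30 + 3:30 = 14:00 on Dec 30.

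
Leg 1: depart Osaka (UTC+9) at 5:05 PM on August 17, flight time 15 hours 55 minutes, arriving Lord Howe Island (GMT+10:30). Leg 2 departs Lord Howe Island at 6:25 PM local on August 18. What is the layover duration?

7 hours 55 minutes

Convert departure to UTC: 5:05 PM − 9:00 = 8:05 AM UTC on Aug 17.
Add 15 hours and 55 minutes flight time → 12:00 AM UTC (Aug 18).
Lord Howe Island is UTC+10:30, so local arrival = 12:00 AM + 10:30 = 10:30 AM on Aug 18.
Layover = 6:25 PM − 10:30 AM = 7 hours 55 minutes.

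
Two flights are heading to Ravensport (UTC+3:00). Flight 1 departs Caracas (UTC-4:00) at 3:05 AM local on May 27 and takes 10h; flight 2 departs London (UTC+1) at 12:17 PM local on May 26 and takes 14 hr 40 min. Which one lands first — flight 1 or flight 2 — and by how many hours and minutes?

Flight 1 in UTC: 3:05 AM + 4:00 = 7:05 AM on May 27.
+10 hours → arrive 5:05 PM UTC on May 27.
Flight 2 in UTC: 12:17 PM − 1:00 = 11:17 AM on May 26.
+14 hours and 40 minutes → arrive 1:57 AM UTC on May 27.
Flight 2 lands earlier by 15 hours 8 minutes.

the second, by 15 hours 8 minutes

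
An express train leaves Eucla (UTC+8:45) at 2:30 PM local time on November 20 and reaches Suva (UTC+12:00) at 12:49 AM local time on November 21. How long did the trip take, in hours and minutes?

7 hours 4 minutes

Suva is 3:15 ahead of Eucla.
Clock-face elapsed time (ignoring zones) is 10 hours 19 minutes.
Actual elapsed = 10 hours 19 minutes − 3:15 = 7 hours 4 minutes.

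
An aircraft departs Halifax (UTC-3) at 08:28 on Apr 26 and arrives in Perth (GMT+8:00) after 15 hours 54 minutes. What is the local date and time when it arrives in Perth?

11:22 on April 27

Convert departure to UTC: 08:28 + 3:00 = 11:28 UTC on Apr 26.
Add 15 hours 54 minutes travel time → 03:22 UTC (Apr 27).
Perth is UTC+8:00, so local arrival = 03:22 + 8:00 = 11:22 on Apr 27.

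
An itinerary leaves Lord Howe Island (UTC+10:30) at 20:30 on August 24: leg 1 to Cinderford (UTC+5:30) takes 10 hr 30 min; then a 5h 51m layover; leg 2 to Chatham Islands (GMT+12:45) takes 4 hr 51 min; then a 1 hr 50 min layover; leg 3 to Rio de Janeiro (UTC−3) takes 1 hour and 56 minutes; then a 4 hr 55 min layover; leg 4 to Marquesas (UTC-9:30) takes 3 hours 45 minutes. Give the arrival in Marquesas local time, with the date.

10:08 on August 25

Convert departure to UTC: 20:30 − 10:30 = 10:00 UTC on Aug 24.
Add 10 hours and 30 minutes leg 1 → 20:30 UTC.
Add 5 hours 51 minutes layover in Cinderford → 02:21 UTC (Aug 25).
Add 4 hours and 51 minutes leg 2 → 07:12 UTC.
Add 1 hour and 50 minutes layover in Chatham Islands → 09:02 UTC.
Add 1 hour 56 minutes leg 3 → 10:58 UTC.
Add 4 hours 55 minutes layover in Rio de Janeiro → 15:53 UTC.
Add 3 hours and 45 minutes leg 4 → 19:38 UTC.
Marquesas is UTC−9:30, so local arrival = 19:38 − 9:30 = 10:08 on Aug 25.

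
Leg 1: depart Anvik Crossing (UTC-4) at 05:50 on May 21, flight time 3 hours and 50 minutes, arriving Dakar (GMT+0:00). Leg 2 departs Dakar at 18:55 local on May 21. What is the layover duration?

5 hours 15 minutes

Convert departure to UTC: 05:50 + 4:00 = 09:50 UTC on May 21.
Add 3 hours 50 minutes flight time → 13:40 UTC.
Dakar is UTC+0, so local arrival is the same: 13:40 on May 21.
Layover = 18:55 − 13:40 = 5 hours 15 minutes.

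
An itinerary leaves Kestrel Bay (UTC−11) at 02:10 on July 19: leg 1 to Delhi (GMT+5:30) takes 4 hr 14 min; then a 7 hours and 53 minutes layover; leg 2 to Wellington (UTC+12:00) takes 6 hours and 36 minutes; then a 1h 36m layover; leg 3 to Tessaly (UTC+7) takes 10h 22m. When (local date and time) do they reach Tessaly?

02:51 on July 21

Convert departure to UTC: 02:10 + 11:00 = 13:10 UTC on Jul 19.
Add 4 hours and 14 minutes leg 1 → 17:24 UTC.
Add 7 hours and 53 minutes layover in Delhi → 01:17 UTC (Jul 20).
Add 6 hours 36 minutes leg 2 → 07:53 UTC.
Add 1 hour 36 minutes layover in Wellington → 09:29 UTC.
Add 10 hours 22 minutes leg 3 → 19:51 UTC.
Tessaly is UTC+7:00, so local arrival = 19:51 + 7:00 = 02:51 on Jul 21.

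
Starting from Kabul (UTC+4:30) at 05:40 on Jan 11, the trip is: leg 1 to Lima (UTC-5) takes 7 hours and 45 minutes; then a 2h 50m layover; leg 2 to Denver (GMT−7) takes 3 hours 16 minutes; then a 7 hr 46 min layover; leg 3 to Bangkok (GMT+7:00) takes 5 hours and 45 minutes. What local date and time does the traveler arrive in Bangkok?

11:32 on Jan 12

Convert departure to UTC: 05:40 − 4:30 = 01:10 UTC on Jan 11.
Add 7 hours and 45 minutes leg 1 → 08:55 UTC.
Add 2 hours 50 minutes layover in Lima → 11:45 UTC.
Add 3 hours and 16 minutes leg 2 → 15:01 UTC.
Add 7 hours and 46 minutes layover in Denver → 22:47 UTC.
Add 5 hours and 45 minutes leg 3 → 04:32 UTC (Jan 12).
Bangkok is UTC+7:00, so local arrival = 04:32 + 7:00 = 11:32 on Jan 12.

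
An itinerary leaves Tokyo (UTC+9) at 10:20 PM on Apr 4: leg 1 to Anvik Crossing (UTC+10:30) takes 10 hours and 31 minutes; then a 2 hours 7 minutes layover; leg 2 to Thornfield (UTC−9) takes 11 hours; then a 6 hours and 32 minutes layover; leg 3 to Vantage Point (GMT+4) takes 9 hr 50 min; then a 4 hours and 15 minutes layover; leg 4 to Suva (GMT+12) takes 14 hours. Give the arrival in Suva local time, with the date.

11:35 AM on Apr 7

Convert departure to UTC: 10:20 PM − 9:00 = 1:20 PM UTC on Apr 4.
Add 10 hours and 31 minutes leg 1 → 11:51 PM UTC.
Add 2 hours and 7 minutes layover in Anvik Crossing → 1:58 AM UTC (Apr 5).
Add 11 hours leg 2 → 12:58 PM UTC.
Add 6 hours and 32 minutes layover in Thornfield → 7:30 PM UTC.
Add 9 hours and 50 minutes leg 3 → 5:20 AM UTC (Apr 6).
Add 4 hours and 15 minutes layover in Vantage Point → 9:35 AM UTC.
Add 14 hours leg 4 → 11:35 PM UTC.
Suva is UTC+12:00, so local arrival = 11:35 PM + 12:00 = 11:35 AM on Apr 7.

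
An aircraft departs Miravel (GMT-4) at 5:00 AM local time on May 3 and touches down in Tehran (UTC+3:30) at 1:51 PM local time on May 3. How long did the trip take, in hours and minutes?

Departure in UTC: 5:00 AM + 4:00 = 9:00 AM on May 3.
Arrival in UTC: 1:51 PM − 3:30 = 10:21 AM on May 3.
Elapsed = 10:21 AM − 9:00 AM = 1 hour 21 minutes.

1 hour 21 minutes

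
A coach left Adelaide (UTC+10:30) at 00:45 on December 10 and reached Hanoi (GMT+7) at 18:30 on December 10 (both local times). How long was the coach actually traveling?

Departure in UTC: 00:45 − 10:30 = 14:15 on Dec 9.
Arrival in UTC: 18:30 − 7:00 = 11:30 on Dec 10.
Elapsed = 11:30 − 14:15 (+1 day) = 21 hours 15 minutes.

21 hours 15 minutes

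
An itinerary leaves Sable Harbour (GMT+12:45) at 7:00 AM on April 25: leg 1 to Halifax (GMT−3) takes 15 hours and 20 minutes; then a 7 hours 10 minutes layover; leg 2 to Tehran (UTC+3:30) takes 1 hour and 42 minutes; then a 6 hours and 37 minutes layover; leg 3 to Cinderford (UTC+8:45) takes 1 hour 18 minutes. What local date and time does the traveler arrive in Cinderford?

11:07 AM on Apr 26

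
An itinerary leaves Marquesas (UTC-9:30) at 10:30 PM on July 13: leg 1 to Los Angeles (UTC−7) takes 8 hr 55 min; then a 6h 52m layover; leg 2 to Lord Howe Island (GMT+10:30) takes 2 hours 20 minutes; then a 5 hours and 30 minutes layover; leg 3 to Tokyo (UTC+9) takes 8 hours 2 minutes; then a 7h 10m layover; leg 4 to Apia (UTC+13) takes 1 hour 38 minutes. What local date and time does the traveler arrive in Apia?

Convert departure to UTC: 10:30 PM + 9:30 = 8:00 AM UTC on Jul 14.
Add 8 hours and 55 minutes leg 1 → 4:55 PM UTC.
Add 6 hours 52 minutes layover in Los Angeles → 11:47 PM UTC.
Add 2 hours 20 minutes leg 2 → 2:07 AM UTC (Jul 15).
Add 5 hours and 30 minutes layover in Lord Howe Island → 7:37 AM UTC.
Add 8 hours 2 minutes leg 3 → 3:39 PM UTC.
Add 7 hours and 10 minutes layover in Tokyo → 10:49 PM UTC.
Add 1 hour and 38 minutes leg 4 → 12:27 AM UTC (Jul 16).
Apia is UTC+13:00, so local arrival = 12:27 AM + 13:00 = 1:27 PM on Jul 16.

1:27 PM on July 16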